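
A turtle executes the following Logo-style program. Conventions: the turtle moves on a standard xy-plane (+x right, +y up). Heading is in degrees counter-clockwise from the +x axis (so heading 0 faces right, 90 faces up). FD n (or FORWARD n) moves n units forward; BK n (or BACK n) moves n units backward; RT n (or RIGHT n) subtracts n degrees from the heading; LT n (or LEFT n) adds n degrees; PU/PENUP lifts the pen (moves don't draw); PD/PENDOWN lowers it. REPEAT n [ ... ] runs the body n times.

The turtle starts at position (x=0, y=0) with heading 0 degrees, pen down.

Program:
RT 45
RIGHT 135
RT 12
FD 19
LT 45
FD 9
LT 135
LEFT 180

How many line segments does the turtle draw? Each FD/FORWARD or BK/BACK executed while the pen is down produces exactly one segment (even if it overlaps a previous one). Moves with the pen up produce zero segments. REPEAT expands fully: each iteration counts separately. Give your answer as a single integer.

Executing turtle program step by step:
Start: pos=(0,0), heading=0, pen down
RT 45: heading 0 -> 315
RT 135: heading 315 -> 180
RT 12: heading 180 -> 168
FD 19: (0,0) -> (-18.585,3.95) [heading=168, draw]
LT 45: heading 168 -> 213
FD 9: (-18.585,3.95) -> (-26.133,-0.951) [heading=213, draw]
LT 135: heading 213 -> 348
LT 180: heading 348 -> 168
Final: pos=(-26.133,-0.951), heading=168, 2 segment(s) drawn
Segments drawn: 2

Answer: 2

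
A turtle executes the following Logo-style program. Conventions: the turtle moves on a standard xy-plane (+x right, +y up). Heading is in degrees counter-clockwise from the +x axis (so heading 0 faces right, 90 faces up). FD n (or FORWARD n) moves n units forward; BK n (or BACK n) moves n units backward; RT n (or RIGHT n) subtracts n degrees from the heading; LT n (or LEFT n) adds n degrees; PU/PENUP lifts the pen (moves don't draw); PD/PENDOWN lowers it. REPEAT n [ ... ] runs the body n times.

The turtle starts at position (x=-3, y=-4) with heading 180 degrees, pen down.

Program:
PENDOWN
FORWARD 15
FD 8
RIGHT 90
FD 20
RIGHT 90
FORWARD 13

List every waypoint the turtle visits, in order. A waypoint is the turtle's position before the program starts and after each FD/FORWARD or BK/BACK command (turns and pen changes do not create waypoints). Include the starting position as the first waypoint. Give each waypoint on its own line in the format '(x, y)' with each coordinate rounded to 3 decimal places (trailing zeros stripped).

Answer: (-3, -4)
(-18, -4)
(-26, -4)
(-26, 16)
(-13, 16)

Derivation:
Executing turtle program step by step:
Start: pos=(-3,-4), heading=180, pen down
PD: pen down
FD 15: (-3,-4) -> (-18,-4) [heading=180, draw]
FD 8: (-18,-4) -> (-26,-4) [heading=180, draw]
RT 90: heading 180 -> 90
FD 20: (-26,-4) -> (-26,16) [heading=90, draw]
RT 90: heading 90 -> 0
FD 13: (-26,16) -> (-13,16) [heading=0, draw]
Final: pos=(-13,16), heading=0, 4 segment(s) drawn
Waypoints (5 total):
(-3, -4)
(-18, -4)
(-26, -4)
(-26, 16)
(-13, 16)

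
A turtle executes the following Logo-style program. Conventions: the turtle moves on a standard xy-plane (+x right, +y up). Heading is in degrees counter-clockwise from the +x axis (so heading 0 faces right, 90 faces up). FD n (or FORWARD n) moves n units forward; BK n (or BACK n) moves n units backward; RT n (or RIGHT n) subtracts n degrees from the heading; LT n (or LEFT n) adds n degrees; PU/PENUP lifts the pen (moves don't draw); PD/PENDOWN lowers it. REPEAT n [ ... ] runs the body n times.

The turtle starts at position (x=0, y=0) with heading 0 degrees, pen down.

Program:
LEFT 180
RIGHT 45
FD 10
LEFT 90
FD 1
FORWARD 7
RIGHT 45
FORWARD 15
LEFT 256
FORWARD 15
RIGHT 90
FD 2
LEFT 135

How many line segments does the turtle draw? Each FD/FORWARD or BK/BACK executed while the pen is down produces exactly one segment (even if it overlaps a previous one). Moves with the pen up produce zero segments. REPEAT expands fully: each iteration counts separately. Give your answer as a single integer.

Executing turtle program step by step:
Start: pos=(0,0), heading=0, pen down
LT 180: heading 0 -> 180
RT 45: heading 180 -> 135
FD 10: (0,0) -> (-7.071,7.071) [heading=135, draw]
LT 90: heading 135 -> 225
FD 1: (-7.071,7.071) -> (-7.778,6.364) [heading=225, draw]
FD 7: (-7.778,6.364) -> (-12.728,1.414) [heading=225, draw]
RT 45: heading 225 -> 180
FD 15: (-12.728,1.414) -> (-27.728,1.414) [heading=180, draw]
LT 256: heading 180 -> 76
FD 15: (-27.728,1.414) -> (-24.099,15.969) [heading=76, draw]
RT 90: heading 76 -> 346
FD 2: (-24.099,15.969) -> (-22.159,15.485) [heading=346, draw]
LT 135: heading 346 -> 121
Final: pos=(-22.159,15.485), heading=121, 6 segment(s) drawn
Segments drawn: 6

Answer: 6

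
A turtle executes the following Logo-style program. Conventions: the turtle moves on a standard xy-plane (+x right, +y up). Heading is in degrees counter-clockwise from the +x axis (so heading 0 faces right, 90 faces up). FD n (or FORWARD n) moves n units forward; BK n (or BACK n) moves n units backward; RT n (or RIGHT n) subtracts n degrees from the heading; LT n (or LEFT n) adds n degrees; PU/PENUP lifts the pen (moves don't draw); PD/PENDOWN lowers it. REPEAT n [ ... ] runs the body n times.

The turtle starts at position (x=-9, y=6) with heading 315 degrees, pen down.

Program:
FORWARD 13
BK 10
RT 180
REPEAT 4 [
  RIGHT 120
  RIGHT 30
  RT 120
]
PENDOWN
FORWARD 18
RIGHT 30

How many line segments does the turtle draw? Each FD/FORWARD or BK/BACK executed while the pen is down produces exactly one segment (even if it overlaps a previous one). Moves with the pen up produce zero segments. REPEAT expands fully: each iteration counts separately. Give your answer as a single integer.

Answer: 3

Derivation:
Executing turtle program step by step:
Start: pos=(-9,6), heading=315, pen down
FD 13: (-9,6) -> (0.192,-3.192) [heading=315, draw]
BK 10: (0.192,-3.192) -> (-6.879,3.879) [heading=315, draw]
RT 180: heading 315 -> 135
REPEAT 4 [
  -- iteration 1/4 --
  RT 120: heading 135 -> 15
  RT 30: heading 15 -> 345
  RT 120: heading 345 -> 225
  -- iteration 2/4 --
  RT 120: heading 225 -> 105
  RT 30: heading 105 -> 75
  RT 120: heading 75 -> 315
  -- iteration 3/4 --
  RT 120: heading 315 -> 195
  RT 30: heading 195 -> 165
  RT 120: heading 165 -> 45
  -- iteration 4/4 --
  RT 120: heading 45 -> 285
  RT 30: heading 285 -> 255
  RT 120: heading 255 -> 135
]
PD: pen down
FD 18: (-6.879,3.879) -> (-19.607,16.607) [heading=135, draw]
RT 30: heading 135 -> 105
Final: pos=(-19.607,16.607), heading=105, 3 segment(s) drawn
Segments drawn: 3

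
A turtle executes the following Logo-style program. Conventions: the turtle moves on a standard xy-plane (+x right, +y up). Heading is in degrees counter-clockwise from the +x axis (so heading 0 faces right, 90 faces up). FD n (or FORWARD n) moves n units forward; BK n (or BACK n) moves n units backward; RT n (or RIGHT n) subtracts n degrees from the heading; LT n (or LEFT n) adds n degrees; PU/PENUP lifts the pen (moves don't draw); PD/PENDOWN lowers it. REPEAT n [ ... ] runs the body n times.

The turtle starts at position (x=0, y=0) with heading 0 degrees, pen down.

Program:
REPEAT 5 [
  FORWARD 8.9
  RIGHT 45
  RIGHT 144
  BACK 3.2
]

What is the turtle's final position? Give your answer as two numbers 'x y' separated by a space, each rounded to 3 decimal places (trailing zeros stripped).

Answer: 10.487 -3.895

Derivation:
Executing turtle program step by step:
Start: pos=(0,0), heading=0, pen down
REPEAT 5 [
  -- iteration 1/5 --
  FD 8.9: (0,0) -> (8.9,0) [heading=0, draw]
  RT 45: heading 0 -> 315
  RT 144: heading 315 -> 171
  BK 3.2: (8.9,0) -> (12.061,-0.501) [heading=171, draw]
  -- iteration 2/5 --
  FD 8.9: (12.061,-0.501) -> (3.27,0.892) [heading=171, draw]
  RT 45: heading 171 -> 126
  RT 144: heading 126 -> 342
  BK 3.2: (3.27,0.892) -> (0.227,1.881) [heading=342, draw]
  -- iteration 3/5 --
  FD 8.9: (0.227,1.881) -> (8.691,-0.87) [heading=342, draw]
  RT 45: heading 342 -> 297
  RT 144: heading 297 -> 153
  BK 3.2: (8.691,-0.87) -> (11.542,-2.322) [heading=153, draw]
  -- iteration 4/5 --
  FD 8.9: (11.542,-2.322) -> (3.612,1.718) [heading=153, draw]
  RT 45: heading 153 -> 108
  RT 144: heading 108 -> 324
  BK 3.2: (3.612,1.718) -> (1.024,3.599) [heading=324, draw]
  -- iteration 5/5 --
  FD 8.9: (1.024,3.599) -> (8.224,-1.632) [heading=324, draw]
  RT 45: heading 324 -> 279
  RT 144: heading 279 -> 135
  BK 3.2: (8.224,-1.632) -> (10.487,-3.895) [heading=135, draw]
]
Final: pos=(10.487,-3.895), heading=135, 10 segment(s) drawn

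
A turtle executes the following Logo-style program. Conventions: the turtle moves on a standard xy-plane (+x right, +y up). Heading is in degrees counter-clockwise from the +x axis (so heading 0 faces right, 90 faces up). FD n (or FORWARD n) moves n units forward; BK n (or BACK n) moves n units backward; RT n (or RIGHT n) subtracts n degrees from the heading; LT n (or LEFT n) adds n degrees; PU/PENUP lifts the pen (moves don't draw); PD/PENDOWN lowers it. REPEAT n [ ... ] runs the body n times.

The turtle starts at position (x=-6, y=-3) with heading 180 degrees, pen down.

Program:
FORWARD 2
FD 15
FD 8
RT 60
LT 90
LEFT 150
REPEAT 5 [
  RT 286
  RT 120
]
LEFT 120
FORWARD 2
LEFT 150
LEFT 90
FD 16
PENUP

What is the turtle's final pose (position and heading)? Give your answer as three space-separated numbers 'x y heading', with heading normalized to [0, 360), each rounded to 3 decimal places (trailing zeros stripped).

Executing turtle program step by step:
Start: pos=(-6,-3), heading=180, pen down
FD 2: (-6,-3) -> (-8,-3) [heading=180, draw]
FD 15: (-8,-3) -> (-23,-3) [heading=180, draw]
FD 8: (-23,-3) -> (-31,-3) [heading=180, draw]
RT 60: heading 180 -> 120
LT 90: heading 120 -> 210
LT 150: heading 210 -> 0
REPEAT 5 [
  -- iteration 1/5 --
  RT 286: heading 0 -> 74
  RT 120: heading 74 -> 314
  -- iteration 2/5 --
  RT 286: heading 314 -> 28
  RT 120: heading 28 -> 268
  -- iteration 3/5 --
  RT 286: heading 268 -> 342
  RT 120: heading 342 -> 222
  -- iteration 4/5 --
  RT 286: heading 222 -> 296
  RT 120: heading 296 -> 176
  -- iteration 5/5 --
  RT 286: heading 176 -> 250
  RT 120: heading 250 -> 130
]
LT 120: heading 130 -> 250
FD 2: (-31,-3) -> (-31.684,-4.879) [heading=250, draw]
LT 150: heading 250 -> 40
LT 90: heading 40 -> 130
FD 16: (-31.684,-4.879) -> (-41.969,7.377) [heading=130, draw]
PU: pen up
Final: pos=(-41.969,7.377), heading=130, 5 segment(s) drawn

Answer: -41.969 7.377 130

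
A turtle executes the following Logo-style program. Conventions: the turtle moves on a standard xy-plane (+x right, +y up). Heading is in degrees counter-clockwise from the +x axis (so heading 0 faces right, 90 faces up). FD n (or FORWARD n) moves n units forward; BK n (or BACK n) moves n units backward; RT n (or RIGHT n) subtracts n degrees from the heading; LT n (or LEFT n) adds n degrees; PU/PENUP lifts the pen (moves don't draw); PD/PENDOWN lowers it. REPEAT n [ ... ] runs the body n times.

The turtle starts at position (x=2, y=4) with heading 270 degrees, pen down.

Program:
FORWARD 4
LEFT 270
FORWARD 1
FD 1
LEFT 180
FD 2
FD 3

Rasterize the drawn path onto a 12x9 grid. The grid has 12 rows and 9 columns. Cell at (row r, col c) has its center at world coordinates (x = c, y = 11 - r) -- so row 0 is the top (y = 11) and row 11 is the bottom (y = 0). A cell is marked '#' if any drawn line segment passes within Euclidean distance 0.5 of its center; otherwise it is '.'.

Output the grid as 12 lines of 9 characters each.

Answer: .........
.........
.........
.........
.........
.........
.........
..#......
..#......
..#......
..#......
######...

Derivation:
Segment 0: (2,4) -> (2,0)
Segment 1: (2,0) -> (1,0)
Segment 2: (1,0) -> (-0,0)
Segment 3: (-0,0) -> (2,-0)
Segment 4: (2,-0) -> (5,-0)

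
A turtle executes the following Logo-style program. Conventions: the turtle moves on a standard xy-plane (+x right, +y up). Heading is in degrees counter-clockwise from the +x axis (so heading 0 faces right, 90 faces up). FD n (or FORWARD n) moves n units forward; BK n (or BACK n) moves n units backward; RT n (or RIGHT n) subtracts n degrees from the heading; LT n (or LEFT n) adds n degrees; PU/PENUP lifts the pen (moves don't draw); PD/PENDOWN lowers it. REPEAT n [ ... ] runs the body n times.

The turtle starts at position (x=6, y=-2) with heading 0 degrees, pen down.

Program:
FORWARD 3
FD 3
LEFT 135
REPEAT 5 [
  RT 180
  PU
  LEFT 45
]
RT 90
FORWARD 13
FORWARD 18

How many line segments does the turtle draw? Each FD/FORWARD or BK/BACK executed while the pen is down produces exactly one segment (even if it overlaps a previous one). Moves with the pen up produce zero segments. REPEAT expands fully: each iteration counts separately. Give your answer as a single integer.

Executing turtle program step by step:
Start: pos=(6,-2), heading=0, pen down
FD 3: (6,-2) -> (9,-2) [heading=0, draw]
FD 3: (9,-2) -> (12,-2) [heading=0, draw]
LT 135: heading 0 -> 135
REPEAT 5 [
  -- iteration 1/5 --
  RT 180: heading 135 -> 315
  PU: pen up
  LT 45: heading 315 -> 0
  -- iteration 2/5 --
  RT 180: heading 0 -> 180
  PU: pen up
  LT 45: heading 180 -> 225
  -- iteration 3/5 --
  RT 180: heading 225 -> 45
  PU: pen up
  LT 45: heading 45 -> 90
  -- iteration 4/5 --
  RT 180: heading 90 -> 270
  PU: pen up
  LT 45: heading 270 -> 315
  -- iteration 5/5 --
  RT 180: heading 315 -> 135
  PU: pen up
  LT 45: heading 135 -> 180
]
RT 90: heading 180 -> 90
FD 13: (12,-2) -> (12,11) [heading=90, move]
FD 18: (12,11) -> (12,29) [heading=90, move]
Final: pos=(12,29), heading=90, 2 segment(s) drawn
Segments drawn: 2

Answer: 2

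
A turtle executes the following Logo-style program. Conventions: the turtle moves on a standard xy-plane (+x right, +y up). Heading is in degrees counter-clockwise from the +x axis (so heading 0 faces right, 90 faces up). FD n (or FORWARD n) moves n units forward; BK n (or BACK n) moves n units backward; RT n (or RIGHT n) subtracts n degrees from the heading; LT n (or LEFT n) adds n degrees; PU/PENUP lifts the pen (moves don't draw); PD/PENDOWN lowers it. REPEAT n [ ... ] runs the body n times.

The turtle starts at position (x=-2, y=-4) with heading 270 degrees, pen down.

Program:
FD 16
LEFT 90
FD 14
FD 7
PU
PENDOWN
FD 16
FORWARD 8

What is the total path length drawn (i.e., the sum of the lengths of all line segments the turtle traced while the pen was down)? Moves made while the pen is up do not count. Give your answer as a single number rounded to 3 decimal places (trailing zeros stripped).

Executing turtle program step by step:
Start: pos=(-2,-4), heading=270, pen down
FD 16: (-2,-4) -> (-2,-20) [heading=270, draw]
LT 90: heading 270 -> 0
FD 14: (-2,-20) -> (12,-20) [heading=0, draw]
FD 7: (12,-20) -> (19,-20) [heading=0, draw]
PU: pen up
PD: pen down
FD 16: (19,-20) -> (35,-20) [heading=0, draw]
FD 8: (35,-20) -> (43,-20) [heading=0, draw]
Final: pos=(43,-20), heading=0, 5 segment(s) drawn

Segment lengths:
  seg 1: (-2,-4) -> (-2,-20), length = 16
  seg 2: (-2,-20) -> (12,-20), length = 14
  seg 3: (12,-20) -> (19,-20), length = 7
  seg 4: (19,-20) -> (35,-20), length = 16
  seg 5: (35,-20) -> (43,-20), length = 8
Total = 61

Answer: 61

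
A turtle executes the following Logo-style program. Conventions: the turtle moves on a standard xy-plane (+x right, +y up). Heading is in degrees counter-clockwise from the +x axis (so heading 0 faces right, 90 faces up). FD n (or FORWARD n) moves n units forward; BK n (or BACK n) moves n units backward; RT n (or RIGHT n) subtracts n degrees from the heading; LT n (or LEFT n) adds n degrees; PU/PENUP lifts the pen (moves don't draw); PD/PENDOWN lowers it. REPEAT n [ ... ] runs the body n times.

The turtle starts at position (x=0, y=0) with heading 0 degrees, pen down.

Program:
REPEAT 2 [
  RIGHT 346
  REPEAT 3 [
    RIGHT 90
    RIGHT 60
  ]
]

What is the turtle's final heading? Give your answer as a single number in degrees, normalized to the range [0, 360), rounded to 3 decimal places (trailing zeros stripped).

Executing turtle program step by step:
Start: pos=(0,0), heading=0, pen down
REPEAT 2 [
  -- iteration 1/2 --
  RT 346: heading 0 -> 14
  REPEAT 3 [
    -- iteration 1/3 --
    RT 90: heading 14 -> 284
    RT 60: heading 284 -> 224
    -- iteration 2/3 --
    RT 90: heading 224 -> 134
    RT 60: heading 134 -> 74
    -- iteration 3/3 --
    RT 90: heading 74 -> 344
    RT 60: heading 344 -> 284
  ]
  -- iteration 2/2 --
  RT 346: heading 284 -> 298
  REPEAT 3 [
    -- iteration 1/3 --
    RT 90: heading 298 -> 208
    RT 60: heading 208 -> 148
    -- iteration 2/3 --
    RT 90: heading 148 -> 58
    RT 60: heading 58 -> 358
    -- iteration 3/3 --
    RT 90: heading 358 -> 268
    RT 60: heading 268 -> 208
  ]
]
Final: pos=(0,0), heading=208, 0 segment(s) drawn

Answer: 208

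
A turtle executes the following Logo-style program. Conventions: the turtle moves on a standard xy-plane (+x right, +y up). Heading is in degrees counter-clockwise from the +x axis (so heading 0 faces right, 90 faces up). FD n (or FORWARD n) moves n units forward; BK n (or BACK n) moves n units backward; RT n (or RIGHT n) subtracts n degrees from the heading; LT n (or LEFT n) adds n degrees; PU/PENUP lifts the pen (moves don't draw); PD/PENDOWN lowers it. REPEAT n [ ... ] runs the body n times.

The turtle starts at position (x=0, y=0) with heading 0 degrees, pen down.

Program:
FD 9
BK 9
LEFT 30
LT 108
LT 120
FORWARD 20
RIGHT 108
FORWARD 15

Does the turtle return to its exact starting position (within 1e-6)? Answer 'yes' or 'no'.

Executing turtle program step by step:
Start: pos=(0,0), heading=0, pen down
FD 9: (0,0) -> (9,0) [heading=0, draw]
BK 9: (9,0) -> (0,0) [heading=0, draw]
LT 30: heading 0 -> 30
LT 108: heading 30 -> 138
LT 120: heading 138 -> 258
FD 20: (0,0) -> (-4.158,-19.563) [heading=258, draw]
RT 108: heading 258 -> 150
FD 15: (-4.158,-19.563) -> (-17.149,-12.063) [heading=150, draw]
Final: pos=(-17.149,-12.063), heading=150, 4 segment(s) drawn

Start position: (0, 0)
Final position: (-17.149, -12.063)
Distance = 20.966; >= 1e-6 -> NOT closed

Answer: no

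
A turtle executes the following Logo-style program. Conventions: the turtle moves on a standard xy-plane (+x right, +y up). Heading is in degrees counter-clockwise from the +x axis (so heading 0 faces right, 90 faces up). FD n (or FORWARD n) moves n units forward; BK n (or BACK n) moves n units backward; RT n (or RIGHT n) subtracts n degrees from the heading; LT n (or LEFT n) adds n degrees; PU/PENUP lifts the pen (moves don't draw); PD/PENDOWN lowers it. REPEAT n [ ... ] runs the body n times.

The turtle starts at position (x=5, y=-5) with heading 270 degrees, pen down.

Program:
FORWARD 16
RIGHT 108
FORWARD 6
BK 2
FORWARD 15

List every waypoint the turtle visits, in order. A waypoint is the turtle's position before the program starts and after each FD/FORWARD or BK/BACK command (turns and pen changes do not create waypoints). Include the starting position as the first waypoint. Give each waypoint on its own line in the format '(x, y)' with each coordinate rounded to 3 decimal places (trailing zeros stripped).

Executing turtle program step by step:
Start: pos=(5,-5), heading=270, pen down
FD 16: (5,-5) -> (5,-21) [heading=270, draw]
RT 108: heading 270 -> 162
FD 6: (5,-21) -> (-0.706,-19.146) [heading=162, draw]
BK 2: (-0.706,-19.146) -> (1.196,-19.764) [heading=162, draw]
FD 15: (1.196,-19.764) -> (-13.07,-15.129) [heading=162, draw]
Final: pos=(-13.07,-15.129), heading=162, 4 segment(s) drawn
Waypoints (5 total):
(5, -5)
(5, -21)
(-0.706, -19.146)
(1.196, -19.764)
(-13.07, -15.129)

Answer: (5, -5)
(5, -21)
(-0.706, -19.146)
(1.196, -19.764)
(-13.07, -15.129)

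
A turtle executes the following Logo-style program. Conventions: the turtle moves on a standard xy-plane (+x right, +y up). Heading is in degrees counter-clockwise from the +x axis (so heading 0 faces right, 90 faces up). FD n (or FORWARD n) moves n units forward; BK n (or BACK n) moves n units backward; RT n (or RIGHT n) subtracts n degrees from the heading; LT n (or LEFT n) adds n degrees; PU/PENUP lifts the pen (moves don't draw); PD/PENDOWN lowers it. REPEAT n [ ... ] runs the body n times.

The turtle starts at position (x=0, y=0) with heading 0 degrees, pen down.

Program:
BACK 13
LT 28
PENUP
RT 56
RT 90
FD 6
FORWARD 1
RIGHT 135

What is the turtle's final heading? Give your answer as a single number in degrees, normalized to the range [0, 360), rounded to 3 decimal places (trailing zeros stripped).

Executing turtle program step by step:
Start: pos=(0,0), heading=0, pen down
BK 13: (0,0) -> (-13,0) [heading=0, draw]
LT 28: heading 0 -> 28
PU: pen up
RT 56: heading 28 -> 332
RT 90: heading 332 -> 242
FD 6: (-13,0) -> (-15.817,-5.298) [heading=242, move]
FD 1: (-15.817,-5.298) -> (-16.286,-6.181) [heading=242, move]
RT 135: heading 242 -> 107
Final: pos=(-16.286,-6.181), heading=107, 1 segment(s) drawn

Answer: 107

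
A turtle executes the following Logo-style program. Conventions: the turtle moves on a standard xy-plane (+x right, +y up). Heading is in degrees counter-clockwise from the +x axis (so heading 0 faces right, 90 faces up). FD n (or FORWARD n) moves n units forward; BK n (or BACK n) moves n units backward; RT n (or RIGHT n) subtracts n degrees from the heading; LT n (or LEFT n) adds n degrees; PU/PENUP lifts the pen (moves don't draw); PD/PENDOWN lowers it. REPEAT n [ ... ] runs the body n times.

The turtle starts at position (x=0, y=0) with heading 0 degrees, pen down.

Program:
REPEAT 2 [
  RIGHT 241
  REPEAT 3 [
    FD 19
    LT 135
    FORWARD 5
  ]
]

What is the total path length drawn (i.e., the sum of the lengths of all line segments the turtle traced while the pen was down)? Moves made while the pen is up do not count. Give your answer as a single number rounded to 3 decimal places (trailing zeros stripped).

Answer: 144

Derivation:
Executing turtle program step by step:
Start: pos=(0,0), heading=0, pen down
REPEAT 2 [
  -- iteration 1/2 --
  RT 241: heading 0 -> 119
  REPEAT 3 [
    -- iteration 1/3 --
    FD 19: (0,0) -> (-9.211,16.618) [heading=119, draw]
    LT 135: heading 119 -> 254
    FD 5: (-9.211,16.618) -> (-10.59,11.811) [heading=254, draw]
    -- iteration 2/3 --
    FD 19: (-10.59,11.811) -> (-15.827,-6.453) [heading=254, draw]
    LT 135: heading 254 -> 29
    FD 5: (-15.827,-6.453) -> (-11.454,-4.028) [heading=29, draw]
    -- iteration 3/3 --
    FD 19: (-11.454,-4.028) -> (5.164,5.183) [heading=29, draw]
    LT 135: heading 29 -> 164
    FD 5: (5.164,5.183) -> (0.358,6.561) [heading=164, draw]
  ]
  -- iteration 2/2 --
  RT 241: heading 164 -> 283
  REPEAT 3 [
    -- iteration 1/3 --
    FD 19: (0.358,6.561) -> (4.632,-11.952) [heading=283, draw]
    LT 135: heading 283 -> 58
    FD 5: (4.632,-11.952) -> (7.282,-7.712) [heading=58, draw]
    -- iteration 2/3 --
    FD 19: (7.282,-7.712) -> (17.35,8.401) [heading=58, draw]
    LT 135: heading 58 -> 193
    FD 5: (17.35,8.401) -> (12.478,7.276) [heading=193, draw]
    -- iteration 3/3 --
    FD 19: (12.478,7.276) -> (-6.035,3.002) [heading=193, draw]
    LT 135: heading 193 -> 328
    FD 5: (-6.035,3.002) -> (-1.795,0.353) [heading=328, draw]
  ]
]
Final: pos=(-1.795,0.353), heading=328, 12 segment(s) drawn

Segment lengths:
  seg 1: (0,0) -> (-9.211,16.618), length = 19
  seg 2: (-9.211,16.618) -> (-10.59,11.811), length = 5
  seg 3: (-10.59,11.811) -> (-15.827,-6.453), length = 19
  seg 4: (-15.827,-6.453) -> (-11.454,-4.028), length = 5
  seg 5: (-11.454,-4.028) -> (5.164,5.183), length = 19
  seg 6: (5.164,5.183) -> (0.358,6.561), length = 5
  seg 7: (0.358,6.561) -> (4.632,-11.952), length = 19
  seg 8: (4.632,-11.952) -> (7.282,-7.712), length = 5
  seg 9: (7.282,-7.712) -> (17.35,8.401), length = 19
  seg 10: (17.35,8.401) -> (12.478,7.276), length = 5
  seg 11: (12.478,7.276) -> (-6.035,3.002), length = 19
  seg 12: (-6.035,3.002) -> (-1.795,0.353), length = 5
Total = 144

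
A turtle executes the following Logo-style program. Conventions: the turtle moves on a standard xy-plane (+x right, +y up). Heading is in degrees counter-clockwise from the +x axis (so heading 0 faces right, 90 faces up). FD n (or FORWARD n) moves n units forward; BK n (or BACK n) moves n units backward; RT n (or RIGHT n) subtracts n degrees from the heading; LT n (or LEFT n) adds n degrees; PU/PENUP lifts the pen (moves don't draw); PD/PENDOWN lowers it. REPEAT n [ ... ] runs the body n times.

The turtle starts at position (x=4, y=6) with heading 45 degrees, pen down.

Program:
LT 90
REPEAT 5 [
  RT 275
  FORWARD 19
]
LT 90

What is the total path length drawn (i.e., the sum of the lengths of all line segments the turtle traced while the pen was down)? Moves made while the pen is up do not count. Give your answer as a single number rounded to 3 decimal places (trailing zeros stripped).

Answer: 95

Derivation:
Executing turtle program step by step:
Start: pos=(4,6), heading=45, pen down
LT 90: heading 45 -> 135
REPEAT 5 [
  -- iteration 1/5 --
  RT 275: heading 135 -> 220
  FD 19: (4,6) -> (-10.555,-6.213) [heading=220, draw]
  -- iteration 2/5 --
  RT 275: heading 220 -> 305
  FD 19: (-10.555,-6.213) -> (0.343,-21.777) [heading=305, draw]
  -- iteration 3/5 --
  RT 275: heading 305 -> 30
  FD 19: (0.343,-21.777) -> (16.798,-12.277) [heading=30, draw]
  -- iteration 4/5 --
  RT 275: heading 30 -> 115
  FD 19: (16.798,-12.277) -> (8.768,4.943) [heading=115, draw]
  -- iteration 5/5 --
  RT 275: heading 115 -> 200
  FD 19: (8.768,4.943) -> (-9.086,-1.555) [heading=200, draw]
]
LT 90: heading 200 -> 290
Final: pos=(-9.086,-1.555), heading=290, 5 segment(s) drawn

Segment lengths:
  seg 1: (4,6) -> (-10.555,-6.213), length = 19
  seg 2: (-10.555,-6.213) -> (0.343,-21.777), length = 19
  seg 3: (0.343,-21.777) -> (16.798,-12.277), length = 19
  seg 4: (16.798,-12.277) -> (8.768,4.943), length = 19
  seg 5: (8.768,4.943) -> (-9.086,-1.555), length = 19
Total = 95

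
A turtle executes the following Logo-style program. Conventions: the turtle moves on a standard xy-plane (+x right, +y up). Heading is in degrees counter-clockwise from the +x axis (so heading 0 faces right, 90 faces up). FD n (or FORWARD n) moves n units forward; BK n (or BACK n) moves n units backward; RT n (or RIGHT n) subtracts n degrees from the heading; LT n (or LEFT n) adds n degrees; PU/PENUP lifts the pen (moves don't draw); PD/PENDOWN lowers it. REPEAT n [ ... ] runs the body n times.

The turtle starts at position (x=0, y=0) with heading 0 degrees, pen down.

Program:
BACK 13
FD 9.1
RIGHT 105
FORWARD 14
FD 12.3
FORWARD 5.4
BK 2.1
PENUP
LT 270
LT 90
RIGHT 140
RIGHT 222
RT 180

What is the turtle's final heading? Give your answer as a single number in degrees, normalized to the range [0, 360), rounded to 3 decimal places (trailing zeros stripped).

Executing turtle program step by step:
Start: pos=(0,0), heading=0, pen down
BK 13: (0,0) -> (-13,0) [heading=0, draw]
FD 9.1: (-13,0) -> (-3.9,0) [heading=0, draw]
RT 105: heading 0 -> 255
FD 14: (-3.9,0) -> (-7.523,-13.523) [heading=255, draw]
FD 12.3: (-7.523,-13.523) -> (-10.707,-25.404) [heading=255, draw]
FD 5.4: (-10.707,-25.404) -> (-12.105,-30.62) [heading=255, draw]
BK 2.1: (-12.105,-30.62) -> (-11.561,-28.591) [heading=255, draw]
PU: pen up
LT 270: heading 255 -> 165
LT 90: heading 165 -> 255
RT 140: heading 255 -> 115
RT 222: heading 115 -> 253
RT 180: heading 253 -> 73
Final: pos=(-11.561,-28.591), heading=73, 6 segment(s) drawn

Answer: 73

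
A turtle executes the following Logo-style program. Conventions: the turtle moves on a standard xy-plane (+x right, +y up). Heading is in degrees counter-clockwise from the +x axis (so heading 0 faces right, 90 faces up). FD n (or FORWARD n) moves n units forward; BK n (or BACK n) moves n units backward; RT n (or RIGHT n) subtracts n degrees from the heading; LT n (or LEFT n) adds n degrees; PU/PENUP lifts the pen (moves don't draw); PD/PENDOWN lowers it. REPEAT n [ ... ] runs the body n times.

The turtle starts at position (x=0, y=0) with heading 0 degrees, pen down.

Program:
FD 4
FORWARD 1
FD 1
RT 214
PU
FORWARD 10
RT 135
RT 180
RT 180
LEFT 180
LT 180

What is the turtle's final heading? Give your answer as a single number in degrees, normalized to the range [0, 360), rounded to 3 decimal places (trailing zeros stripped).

Answer: 11

Derivation:
Executing turtle program step by step:
Start: pos=(0,0), heading=0, pen down
FD 4: (0,0) -> (4,0) [heading=0, draw]
FD 1: (4,0) -> (5,0) [heading=0, draw]
FD 1: (5,0) -> (6,0) [heading=0, draw]
RT 214: heading 0 -> 146
PU: pen up
FD 10: (6,0) -> (-2.29,5.592) [heading=146, move]
RT 135: heading 146 -> 11
RT 180: heading 11 -> 191
RT 180: heading 191 -> 11
LT 180: heading 11 -> 191
LT 180: heading 191 -> 11
Final: pos=(-2.29,5.592), heading=11, 3 segment(s) drawn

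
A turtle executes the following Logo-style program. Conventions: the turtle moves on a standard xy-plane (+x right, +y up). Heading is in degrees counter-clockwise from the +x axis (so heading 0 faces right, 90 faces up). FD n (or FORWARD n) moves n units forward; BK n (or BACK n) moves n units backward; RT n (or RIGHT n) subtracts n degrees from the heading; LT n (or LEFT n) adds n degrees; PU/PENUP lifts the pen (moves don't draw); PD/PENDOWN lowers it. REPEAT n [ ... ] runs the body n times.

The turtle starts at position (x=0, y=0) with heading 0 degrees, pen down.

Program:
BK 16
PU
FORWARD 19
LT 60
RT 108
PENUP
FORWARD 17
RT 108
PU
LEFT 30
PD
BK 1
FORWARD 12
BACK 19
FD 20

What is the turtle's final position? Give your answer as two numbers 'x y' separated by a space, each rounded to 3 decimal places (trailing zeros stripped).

Answer: 7.322 -22.342

Derivation:
Executing turtle program step by step:
Start: pos=(0,0), heading=0, pen down
BK 16: (0,0) -> (-16,0) [heading=0, draw]
PU: pen up
FD 19: (-16,0) -> (3,0) [heading=0, move]
LT 60: heading 0 -> 60
RT 108: heading 60 -> 312
PU: pen up
FD 17: (3,0) -> (14.375,-12.633) [heading=312, move]
RT 108: heading 312 -> 204
PU: pen up
LT 30: heading 204 -> 234
PD: pen down
BK 1: (14.375,-12.633) -> (14.963,-11.824) [heading=234, draw]
FD 12: (14.963,-11.824) -> (7.91,-21.533) [heading=234, draw]
BK 19: (7.91,-21.533) -> (19.078,-6.161) [heading=234, draw]
FD 20: (19.078,-6.161) -> (7.322,-22.342) [heading=234, draw]
Final: pos=(7.322,-22.342), heading=234, 5 segment(s) drawn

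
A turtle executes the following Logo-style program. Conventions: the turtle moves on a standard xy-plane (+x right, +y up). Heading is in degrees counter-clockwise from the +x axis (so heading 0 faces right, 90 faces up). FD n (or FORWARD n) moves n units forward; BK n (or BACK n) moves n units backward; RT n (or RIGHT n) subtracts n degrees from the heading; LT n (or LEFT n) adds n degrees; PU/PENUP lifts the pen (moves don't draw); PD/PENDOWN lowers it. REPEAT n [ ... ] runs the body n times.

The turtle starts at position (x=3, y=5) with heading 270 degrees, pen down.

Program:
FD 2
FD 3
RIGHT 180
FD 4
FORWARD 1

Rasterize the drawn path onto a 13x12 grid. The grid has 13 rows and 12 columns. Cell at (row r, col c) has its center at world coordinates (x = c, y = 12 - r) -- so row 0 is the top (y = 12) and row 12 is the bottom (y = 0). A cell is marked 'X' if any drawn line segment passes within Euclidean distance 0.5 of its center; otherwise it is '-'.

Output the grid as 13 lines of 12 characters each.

Segment 0: (3,5) -> (3,3)
Segment 1: (3,3) -> (3,0)
Segment 2: (3,0) -> (3,4)
Segment 3: (3,4) -> (3,5)

Answer: ------------
------------
------------
------------
------------
------------
------------
---X--------
---X--------
---X--------
---X--------
---X--------
---X--------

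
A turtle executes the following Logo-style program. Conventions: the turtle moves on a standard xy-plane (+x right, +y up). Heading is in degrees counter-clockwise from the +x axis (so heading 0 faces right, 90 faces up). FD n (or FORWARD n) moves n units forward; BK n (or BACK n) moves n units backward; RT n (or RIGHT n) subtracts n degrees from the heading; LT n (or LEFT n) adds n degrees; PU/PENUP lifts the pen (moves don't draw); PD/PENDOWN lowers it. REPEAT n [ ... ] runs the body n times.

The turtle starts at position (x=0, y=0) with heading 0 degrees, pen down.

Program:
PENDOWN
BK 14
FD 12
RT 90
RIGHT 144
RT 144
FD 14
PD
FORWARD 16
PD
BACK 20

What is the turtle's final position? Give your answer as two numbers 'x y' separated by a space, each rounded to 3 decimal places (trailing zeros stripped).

Answer: 7.511 -3.09

Derivation:
Executing turtle program step by step:
Start: pos=(0,0), heading=0, pen down
PD: pen down
BK 14: (0,0) -> (-14,0) [heading=0, draw]
FD 12: (-14,0) -> (-2,0) [heading=0, draw]
RT 90: heading 0 -> 270
RT 144: heading 270 -> 126
RT 144: heading 126 -> 342
FD 14: (-2,0) -> (11.315,-4.326) [heading=342, draw]
PD: pen down
FD 16: (11.315,-4.326) -> (26.532,-9.271) [heading=342, draw]
PD: pen down
BK 20: (26.532,-9.271) -> (7.511,-3.09) [heading=342, draw]
Final: pos=(7.511,-3.09), heading=342, 5 segment(s) drawn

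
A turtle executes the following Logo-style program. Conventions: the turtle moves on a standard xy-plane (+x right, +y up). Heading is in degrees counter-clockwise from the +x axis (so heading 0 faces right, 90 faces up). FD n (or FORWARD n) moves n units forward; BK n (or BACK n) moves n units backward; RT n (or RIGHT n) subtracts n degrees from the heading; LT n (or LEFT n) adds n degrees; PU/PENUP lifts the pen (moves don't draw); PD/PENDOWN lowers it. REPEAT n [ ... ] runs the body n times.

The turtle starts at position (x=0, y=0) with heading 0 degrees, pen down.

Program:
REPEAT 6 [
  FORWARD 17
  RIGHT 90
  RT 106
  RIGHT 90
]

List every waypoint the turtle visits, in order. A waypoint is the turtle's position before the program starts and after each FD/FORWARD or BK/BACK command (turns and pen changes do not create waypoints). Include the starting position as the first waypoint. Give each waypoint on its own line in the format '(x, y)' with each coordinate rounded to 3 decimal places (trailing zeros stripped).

Answer: (0, 0)
(17, 0)
(21.686, 16.341)
(7.269, 25.35)
(-5.364, 13.975)
(2.088, -1.305)
(18.83, 1.647)

Derivation:
Executing turtle program step by step:
Start: pos=(0,0), heading=0, pen down
REPEAT 6 [
  -- iteration 1/6 --
  FD 17: (0,0) -> (17,0) [heading=0, draw]
  RT 90: heading 0 -> 270
  RT 106: heading 270 -> 164
  RT 90: heading 164 -> 74
  -- iteration 2/6 --
  FD 17: (17,0) -> (21.686,16.341) [heading=74, draw]
  RT 90: heading 74 -> 344
  RT 106: heading 344 -> 238
  RT 90: heading 238 -> 148
  -- iteration 3/6 --
  FD 17: (21.686,16.341) -> (7.269,25.35) [heading=148, draw]
  RT 90: heading 148 -> 58
  RT 106: heading 58 -> 312
  RT 90: heading 312 -> 222
  -- iteration 4/6 --
  FD 17: (7.269,25.35) -> (-5.364,13.975) [heading=222, draw]
  RT 90: heading 222 -> 132
  RT 106: heading 132 -> 26
  RT 90: heading 26 -> 296
  -- iteration 5/6 --
  FD 17: (-5.364,13.975) -> (2.088,-1.305) [heading=296, draw]
  RT 90: heading 296 -> 206
  RT 106: heading 206 -> 100
  RT 90: heading 100 -> 10
  -- iteration 6/6 --
  FD 17: (2.088,-1.305) -> (18.83,1.647) [heading=10, draw]
  RT 90: heading 10 -> 280
  RT 106: heading 280 -> 174
  RT 90: heading 174 -> 84
]
Final: pos=(18.83,1.647), heading=84, 6 segment(s) drawn
Waypoints (7 total):
(0, 0)
(17, 0)
(21.686, 16.341)
(7.269, 25.35)
(-5.364, 13.975)
(2.088, -1.305)
(18.83, 1.647)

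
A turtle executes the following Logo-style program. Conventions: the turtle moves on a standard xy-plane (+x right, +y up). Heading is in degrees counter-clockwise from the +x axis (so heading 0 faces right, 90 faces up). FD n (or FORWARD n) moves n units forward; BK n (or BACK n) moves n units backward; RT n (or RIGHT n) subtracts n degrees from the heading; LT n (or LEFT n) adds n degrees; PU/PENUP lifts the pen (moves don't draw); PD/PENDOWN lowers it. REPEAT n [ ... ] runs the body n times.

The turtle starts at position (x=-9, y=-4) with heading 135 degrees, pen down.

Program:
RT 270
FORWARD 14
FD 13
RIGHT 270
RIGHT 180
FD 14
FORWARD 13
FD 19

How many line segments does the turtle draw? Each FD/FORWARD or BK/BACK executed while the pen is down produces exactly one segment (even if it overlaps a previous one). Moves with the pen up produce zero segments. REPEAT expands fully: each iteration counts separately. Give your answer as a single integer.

Answer: 5

Derivation:
Executing turtle program step by step:
Start: pos=(-9,-4), heading=135, pen down
RT 270: heading 135 -> 225
FD 14: (-9,-4) -> (-18.899,-13.899) [heading=225, draw]
FD 13: (-18.899,-13.899) -> (-28.092,-23.092) [heading=225, draw]
RT 270: heading 225 -> 315
RT 180: heading 315 -> 135
FD 14: (-28.092,-23.092) -> (-37.991,-13.192) [heading=135, draw]
FD 13: (-37.991,-13.192) -> (-47.184,-4) [heading=135, draw]
FD 19: (-47.184,-4) -> (-60.619,9.435) [heading=135, draw]
Final: pos=(-60.619,9.435), heading=135, 5 segment(s) drawn
Segments drawn: 5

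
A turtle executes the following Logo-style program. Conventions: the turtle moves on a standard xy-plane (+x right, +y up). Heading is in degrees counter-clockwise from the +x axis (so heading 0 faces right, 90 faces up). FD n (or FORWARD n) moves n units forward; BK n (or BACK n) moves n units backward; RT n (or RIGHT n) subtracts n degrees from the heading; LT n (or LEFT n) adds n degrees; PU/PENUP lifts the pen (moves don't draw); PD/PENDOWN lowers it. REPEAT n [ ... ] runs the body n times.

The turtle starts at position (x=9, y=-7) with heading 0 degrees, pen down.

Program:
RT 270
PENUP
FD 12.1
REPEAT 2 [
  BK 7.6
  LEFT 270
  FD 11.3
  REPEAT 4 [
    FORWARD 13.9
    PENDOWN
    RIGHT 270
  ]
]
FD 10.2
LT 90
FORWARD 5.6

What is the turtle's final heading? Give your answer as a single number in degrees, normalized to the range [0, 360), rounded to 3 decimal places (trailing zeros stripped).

Executing turtle program step by step:
Start: pos=(9,-7), heading=0, pen down
RT 270: heading 0 -> 90
PU: pen up
FD 12.1: (9,-7) -> (9,5.1) [heading=90, move]
REPEAT 2 [
  -- iteration 1/2 --
  BK 7.6: (9,5.1) -> (9,-2.5) [heading=90, move]
  LT 270: heading 90 -> 0
  FD 11.3: (9,-2.5) -> (20.3,-2.5) [heading=0, move]
  REPEAT 4 [
    -- iteration 1/4 --
    FD 13.9: (20.3,-2.5) -> (34.2,-2.5) [heading=0, move]
    PD: pen down
    RT 270: heading 0 -> 90
    -- iteration 2/4 --
    FD 13.9: (34.2,-2.5) -> (34.2,11.4) [heading=90, draw]
    PD: pen down
    RT 270: heading 90 -> 180
    -- iteration 3/4 --
    FD 13.9: (34.2,11.4) -> (20.3,11.4) [heading=180, draw]
    PD: pen down
    RT 270: heading 180 -> 270
    -- iteration 4/4 --
    FD 13.9: (20.3,11.4) -> (20.3,-2.5) [heading=270, draw]
    PD: pen down
    RT 270: heading 270 -> 0
  ]
  -- iteration 2/2 --
  BK 7.6: (20.3,-2.5) -> (12.7,-2.5) [heading=0, draw]
  LT 270: heading 0 -> 270
  FD 11.3: (12.7,-2.5) -> (12.7,-13.8) [heading=270, draw]
  REPEAT 4 [
    -- iteration 1/4 --
    FD 13.9: (12.7,-13.8) -> (12.7,-27.7) [heading=270, draw]
    PD: pen down
    RT 270: heading 270 -> 0
    -- iteration 2/4 --
    FD 13.9: (12.7,-27.7) -> (26.6,-27.7) [heading=0, draw]
    PD: pen down
    RT 270: heading 0 -> 90
    -- iteration 3/4 --
    FD 13.9: (26.6,-27.7) -> (26.6,-13.8) [heading=90, draw]
    PD: pen down
    RT 270: heading 90 -> 180
    -- iteration 4/4 --
    FD 13.9: (26.6,-13.8) -> (12.7,-13.8) [heading=180, draw]
    PD: pen down
    RT 270: heading 180 -> 270
  ]
]
FD 10.2: (12.7,-13.8) -> (12.7,-24) [heading=270, draw]
LT 90: heading 270 -> 0
FD 5.6: (12.7,-24) -> (18.3,-24) [heading=0, draw]
Final: pos=(18.3,-24), heading=0, 11 segment(s) drawn

Answer: 0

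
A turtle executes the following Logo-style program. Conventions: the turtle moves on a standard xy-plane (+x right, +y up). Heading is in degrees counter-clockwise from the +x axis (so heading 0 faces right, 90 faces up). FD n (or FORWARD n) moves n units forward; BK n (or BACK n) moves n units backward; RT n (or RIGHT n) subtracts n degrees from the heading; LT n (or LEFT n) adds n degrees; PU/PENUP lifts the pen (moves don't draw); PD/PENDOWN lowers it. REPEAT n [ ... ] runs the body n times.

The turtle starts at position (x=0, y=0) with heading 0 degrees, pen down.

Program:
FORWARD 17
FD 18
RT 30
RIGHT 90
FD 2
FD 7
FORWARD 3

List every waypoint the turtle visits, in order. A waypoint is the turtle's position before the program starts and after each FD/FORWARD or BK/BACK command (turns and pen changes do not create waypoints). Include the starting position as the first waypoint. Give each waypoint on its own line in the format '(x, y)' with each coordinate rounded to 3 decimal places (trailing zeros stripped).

Executing turtle program step by step:
Start: pos=(0,0), heading=0, pen down
FD 17: (0,0) -> (17,0) [heading=0, draw]
FD 18: (17,0) -> (35,0) [heading=0, draw]
RT 30: heading 0 -> 330
RT 90: heading 330 -> 240
FD 2: (35,0) -> (34,-1.732) [heading=240, draw]
FD 7: (34,-1.732) -> (30.5,-7.794) [heading=240, draw]
FD 3: (30.5,-7.794) -> (29,-10.392) [heading=240, draw]
Final: pos=(29,-10.392), heading=240, 5 segment(s) drawn
Waypoints (6 total):
(0, 0)
(17, 0)
(35, 0)
(34, -1.732)
(30.5, -7.794)
(29, -10.392)

Answer: (0, 0)
(17, 0)
(35, 0)
(34, -1.732)
(30.5, -7.794)
(29, -10.392)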